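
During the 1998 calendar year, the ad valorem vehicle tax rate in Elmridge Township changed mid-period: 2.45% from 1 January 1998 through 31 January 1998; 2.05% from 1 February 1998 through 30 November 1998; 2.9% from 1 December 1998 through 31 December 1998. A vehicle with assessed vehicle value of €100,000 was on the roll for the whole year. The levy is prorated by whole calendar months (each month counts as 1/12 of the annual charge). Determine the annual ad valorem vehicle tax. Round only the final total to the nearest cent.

1 January – 31 January 1998: 1 month at 2.45% → €100,000 × 2.45% × 1/12 = €204.1667
1 February – 30 November 1998: 10 months at 2.05% → €100,000 × 2.05% × 10/12 = €1,708.3333
1 December – 31 December 1998: 1 month at 2.9% → €100,000 × 2.9% × 1/12 = €241.6667
Total = €2,154.1667

€2,154.17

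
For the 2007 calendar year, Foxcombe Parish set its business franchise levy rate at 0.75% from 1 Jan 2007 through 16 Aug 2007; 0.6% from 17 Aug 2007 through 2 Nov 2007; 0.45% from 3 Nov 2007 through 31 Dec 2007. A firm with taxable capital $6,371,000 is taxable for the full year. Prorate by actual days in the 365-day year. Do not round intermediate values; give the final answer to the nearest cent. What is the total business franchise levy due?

$42,650.79

1 Jan – 16 Aug 2007: 228 days at 0.75% → $6,371,000 × 0.75% × 228/365 = $29,847.6986
17 Aug – 2 Nov 2007: 78 days at 0.6% → $6,371,000 × 0.6% × 78/365 = $8,168.8438
3 Nov – 31 Dec 2007: 59 days at 0.45% → $6,371,000 × 0.45% × 59/365 = $4,634.2479
Total = $42,650.7904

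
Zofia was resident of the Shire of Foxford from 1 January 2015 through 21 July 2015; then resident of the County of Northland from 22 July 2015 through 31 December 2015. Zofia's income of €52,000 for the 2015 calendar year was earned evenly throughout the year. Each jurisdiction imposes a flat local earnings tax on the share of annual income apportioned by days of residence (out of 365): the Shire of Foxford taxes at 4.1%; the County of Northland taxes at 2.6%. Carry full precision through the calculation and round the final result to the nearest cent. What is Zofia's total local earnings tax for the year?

€1,783.67

The Shire of Foxford, 1 January – 21 July 2015: 202 days → €52,000 × 4.1% × 202/365 = €1,179.9014
The County of Northland, 22 July – 31 December 2015: 163 days → €52,000 × 2.6% × 163/365 = €603.7699
Total = €1,783.6712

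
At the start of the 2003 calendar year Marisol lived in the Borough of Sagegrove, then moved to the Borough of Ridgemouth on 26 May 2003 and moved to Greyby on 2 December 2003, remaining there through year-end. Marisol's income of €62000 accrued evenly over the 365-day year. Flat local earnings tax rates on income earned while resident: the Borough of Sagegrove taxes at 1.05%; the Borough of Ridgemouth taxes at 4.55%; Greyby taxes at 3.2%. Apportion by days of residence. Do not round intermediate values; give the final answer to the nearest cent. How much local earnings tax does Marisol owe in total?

The Borough of Sagegrove, 1 January – 25 May 2003: 145 days → €62000 × 1.05% × 145/365 = €258.6164
The Borough of Ridgemouth, 26 May – 1 December 2003: 190 days → €62000 × 4.55% × 190/365 = €1468.4658
Greyby, 2 December – 31 December 2003: 30 days → €62000 × 3.2% × 30/365 = €163.0685
Total = €1890.1507

€1890.15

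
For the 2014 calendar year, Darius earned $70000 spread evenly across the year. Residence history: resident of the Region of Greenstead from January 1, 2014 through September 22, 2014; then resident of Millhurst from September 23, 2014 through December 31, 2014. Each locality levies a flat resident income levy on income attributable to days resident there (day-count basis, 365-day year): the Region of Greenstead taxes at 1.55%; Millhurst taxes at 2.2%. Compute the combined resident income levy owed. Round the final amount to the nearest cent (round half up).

The Region of Greenstead, January 1 – September 22, 2014: 265 days → $70000 × 1.55% × 265/365 = $787.7397
Millhurst, September 23 – December 31, 2014: 100 days → $70000 × 2.2% × 100/365 = $421.9178
Total = $1209.6575

$1209.66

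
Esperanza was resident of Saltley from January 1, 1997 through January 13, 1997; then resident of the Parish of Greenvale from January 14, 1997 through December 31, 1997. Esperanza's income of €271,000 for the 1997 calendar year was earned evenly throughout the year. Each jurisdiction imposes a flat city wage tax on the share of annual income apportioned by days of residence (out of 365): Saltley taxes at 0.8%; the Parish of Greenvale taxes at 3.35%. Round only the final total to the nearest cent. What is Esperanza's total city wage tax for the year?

€8,832.37

Saltley, January 1 – January 13, 1997: 13 days → €271,000 × 0.8% × 13/365 = €77.2164
The Parish of Greenvale, January 14 – December 31, 1997: 352 days → €271,000 × 3.35% × 352/365 = €8,755.1562
Total = €8,832.3726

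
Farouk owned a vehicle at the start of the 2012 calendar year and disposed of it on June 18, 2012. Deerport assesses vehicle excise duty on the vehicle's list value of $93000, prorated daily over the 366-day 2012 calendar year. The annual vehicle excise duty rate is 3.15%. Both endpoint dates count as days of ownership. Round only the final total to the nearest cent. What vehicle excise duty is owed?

$1360.70

Days held (January 1 – June 18, 2012): 170 out of 366
Tax = $93000 × 3.15% × 170/366 = $1360.6967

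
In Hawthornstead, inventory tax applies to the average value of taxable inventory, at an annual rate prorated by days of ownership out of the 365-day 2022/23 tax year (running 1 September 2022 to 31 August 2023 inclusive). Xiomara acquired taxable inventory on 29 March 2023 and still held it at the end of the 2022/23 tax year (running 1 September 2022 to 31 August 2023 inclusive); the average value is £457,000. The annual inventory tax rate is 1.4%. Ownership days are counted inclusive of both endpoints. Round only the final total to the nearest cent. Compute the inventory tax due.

Days held (29 March – 31 August 2023): 156 out of 365
Tax = £457,000 × 1.4% × 156/365 = £2,734.4877

£2,734.49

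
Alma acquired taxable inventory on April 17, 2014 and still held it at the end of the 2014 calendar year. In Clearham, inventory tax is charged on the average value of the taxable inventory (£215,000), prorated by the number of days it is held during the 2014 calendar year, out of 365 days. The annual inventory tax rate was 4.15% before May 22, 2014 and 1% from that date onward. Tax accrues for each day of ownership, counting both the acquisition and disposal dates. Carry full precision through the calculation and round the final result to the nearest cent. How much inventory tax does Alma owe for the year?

April 17 – May 21, 2014: 35 days at 4.15% → £215,000 × 4.15% × 35/365 = £855.5822
May 22 – December 31, 2014: 224 days at 1% → £215,000 × 1% × 224/365 = £1,319.4521
Total = £2,175.0342

£2,175.03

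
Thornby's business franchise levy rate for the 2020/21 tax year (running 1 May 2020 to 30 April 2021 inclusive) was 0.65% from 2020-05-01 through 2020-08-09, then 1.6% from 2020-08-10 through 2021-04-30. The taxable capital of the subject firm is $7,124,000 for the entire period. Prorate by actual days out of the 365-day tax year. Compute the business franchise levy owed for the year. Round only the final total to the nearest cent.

$95,256.66

2020-05-01 to 2020-08-09: 101 days at 0.65% → $7,124,000 × 0.65% × 101/365 = $12,813.4411
2020-08-10 to 2021-04-30: 264 days at 1.6% → $7,124,000 × 1.6% × 264/365 = $82,443.2219
Total = $95,256.6630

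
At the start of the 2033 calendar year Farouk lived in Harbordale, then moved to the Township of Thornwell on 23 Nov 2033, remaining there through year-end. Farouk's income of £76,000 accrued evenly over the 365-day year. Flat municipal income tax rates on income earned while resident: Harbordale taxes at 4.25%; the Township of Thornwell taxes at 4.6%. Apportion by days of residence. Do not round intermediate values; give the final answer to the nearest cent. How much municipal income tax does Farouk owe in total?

Harbordale, 1 Jan – 22 Nov 2033: 326 days → £76,000 × 4.25% × 326/365 = £2,884.8767
The Township of Thornwell, 23 Nov – 31 Dec 2033: 39 days → £76,000 × 4.6% × 39/365 = £373.5452
Total = £3,258.4219

£3,258.42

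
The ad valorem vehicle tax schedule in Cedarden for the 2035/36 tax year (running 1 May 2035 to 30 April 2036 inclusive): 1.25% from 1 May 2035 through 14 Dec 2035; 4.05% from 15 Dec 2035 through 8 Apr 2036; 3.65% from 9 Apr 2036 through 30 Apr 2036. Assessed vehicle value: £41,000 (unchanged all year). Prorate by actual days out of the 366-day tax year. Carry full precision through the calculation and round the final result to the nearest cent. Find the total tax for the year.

£935.49

1 May – 14 Dec 2035: 228 days at 1.25% → £41,000 × 1.25% × 228/366 = £319.2623
15 Dec 2035 – 8 Apr 2036: 116 days at 4.05% → £41,000 × 4.05% × 116/366 = £526.2787
9 Apr – 30 Apr 2036: 22 days at 3.65% → £41,000 × 3.65% × 22/366 = £89.9536
Total = £935.4945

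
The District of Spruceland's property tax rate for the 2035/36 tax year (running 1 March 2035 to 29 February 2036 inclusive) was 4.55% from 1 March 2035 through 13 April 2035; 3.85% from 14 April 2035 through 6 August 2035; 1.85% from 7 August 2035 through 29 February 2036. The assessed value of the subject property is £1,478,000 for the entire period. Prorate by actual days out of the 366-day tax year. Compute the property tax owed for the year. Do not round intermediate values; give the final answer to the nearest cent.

1 March – 13 April 2035: 44 days at 4.55% → £1,478,000 × 4.55% × 44/366 = £8,084.5792
14 April – 6 August 2035: 115 days at 3.85% → £1,478,000 × 3.85% × 115/366 = £17,879.3579
7 August 2035 – 29 February 2036: 207 days at 1.85% → £1,478,000 × 1.85% × 207/366 = £15,464.4836
Total = £41,428.4208

£41,428.42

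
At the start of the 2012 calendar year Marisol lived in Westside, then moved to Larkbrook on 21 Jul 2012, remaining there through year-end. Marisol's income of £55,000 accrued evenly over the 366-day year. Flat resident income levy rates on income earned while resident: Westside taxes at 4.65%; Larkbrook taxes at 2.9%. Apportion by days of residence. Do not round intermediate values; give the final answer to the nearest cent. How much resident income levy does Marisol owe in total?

Westside, 1 Jan – 20 Jul 2012: 202 days → £55,000 × 4.65% × 202/366 = £1,411.5164
Larkbrook, 21 Jul – 31 Dec 2012: 164 days → £55,000 × 2.9% × 164/366 = £714.6995
Total = £2,126.2158

£2,126.22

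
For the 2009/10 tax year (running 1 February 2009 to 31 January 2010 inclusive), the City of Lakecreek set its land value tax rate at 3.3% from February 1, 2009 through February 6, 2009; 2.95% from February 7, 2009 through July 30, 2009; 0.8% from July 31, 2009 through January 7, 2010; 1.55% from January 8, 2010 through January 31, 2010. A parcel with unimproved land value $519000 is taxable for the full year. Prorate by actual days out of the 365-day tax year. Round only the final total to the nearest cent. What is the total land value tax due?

$9940.63

February 1 – February 6, 2009: 6 days at 3.3% → $519000 × 3.3% × 6/365 = $281.5397
February 7 – July 30, 2009: 174 days at 2.95% → $519000 × 2.95% × 174/365 = $7298.7041
July 31, 2009 – January 7, 2010: 161 days at 0.8% → $519000 × 0.8% × 161/365 = $1831.4301
January 8 – January 31, 2010: 24 days at 1.55% → $519000 × 1.55% × 24/365 = $528.9534
Total = $9940.6274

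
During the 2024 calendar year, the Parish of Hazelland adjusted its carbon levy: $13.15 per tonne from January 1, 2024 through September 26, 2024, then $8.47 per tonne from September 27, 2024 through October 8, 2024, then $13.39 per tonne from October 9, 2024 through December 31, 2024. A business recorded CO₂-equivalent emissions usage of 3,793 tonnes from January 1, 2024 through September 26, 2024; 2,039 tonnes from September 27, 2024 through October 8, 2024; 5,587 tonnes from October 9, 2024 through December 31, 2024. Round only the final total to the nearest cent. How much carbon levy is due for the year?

January 1 – September 26, 2024: 3,793 tonnes at $13.15/tonne → $49,877.95
September 27 – October 8, 2024: 2,039 tonnes at $8.47/tonne → $17,270.33
October 9 – December 31, 2024: 5,587 tonnes at $13.39/tonne → $74,809.93

$141,958.21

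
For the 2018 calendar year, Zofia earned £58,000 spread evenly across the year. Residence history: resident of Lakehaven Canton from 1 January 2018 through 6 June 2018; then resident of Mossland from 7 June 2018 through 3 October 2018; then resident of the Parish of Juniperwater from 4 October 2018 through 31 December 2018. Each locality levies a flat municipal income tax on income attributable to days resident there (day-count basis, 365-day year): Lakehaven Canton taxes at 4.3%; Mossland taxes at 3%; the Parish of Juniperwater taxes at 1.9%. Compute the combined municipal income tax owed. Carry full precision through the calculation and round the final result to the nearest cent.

£1,908.76

Lakehaven Canton, 1 January – 6 June 2018: 157 days → £58,000 × 4.3% × 157/365 = £1,072.7616
Mossland, 7 June – 3 October 2018: 119 days → £58,000 × 3% × 119/365 = £567.2877
The Parish of Juniperwater, 4 October – 31 December 2018: 89 days → £58,000 × 1.9% × 89/365 = £268.7068
Total = £1,908.7562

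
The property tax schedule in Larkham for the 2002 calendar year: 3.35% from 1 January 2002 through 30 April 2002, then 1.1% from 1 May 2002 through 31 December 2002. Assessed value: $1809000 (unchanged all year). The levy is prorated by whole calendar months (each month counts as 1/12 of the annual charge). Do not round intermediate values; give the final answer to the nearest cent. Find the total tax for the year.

1 January – 30 April 2002: 4 months at 3.35% → $1809000 × 3.35% × 4/12 = $20200.5000
1 May – 31 December 2002: 8 months at 1.1% → $1809000 × 1.1% × 8/12 = $13266.0000
Total = $33466.5000

$33466.50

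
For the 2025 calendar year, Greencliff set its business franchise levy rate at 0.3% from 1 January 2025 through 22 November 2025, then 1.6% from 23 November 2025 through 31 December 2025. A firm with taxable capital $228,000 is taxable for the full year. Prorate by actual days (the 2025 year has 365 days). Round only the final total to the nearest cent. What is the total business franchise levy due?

1 January – 22 November 2025: 326 days at 0.3% → $228,000 × 0.3% × 326/365 = $610.9151
23 November – 31 December 2025: 39 days at 1.6% → $228,000 × 1.6% × 39/365 = $389.7863
Total = $1,000.7014

$1,000.70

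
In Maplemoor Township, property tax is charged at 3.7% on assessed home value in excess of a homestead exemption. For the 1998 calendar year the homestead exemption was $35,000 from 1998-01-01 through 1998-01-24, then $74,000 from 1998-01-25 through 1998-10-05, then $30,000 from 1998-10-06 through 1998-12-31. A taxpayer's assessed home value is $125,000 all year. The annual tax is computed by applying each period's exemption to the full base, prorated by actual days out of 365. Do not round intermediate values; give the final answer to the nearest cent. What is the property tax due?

$2,369.93

1998-01-01 to 1998-01-24: 24 days, exemption $35,000 → ($125,000 − $35,000) × 3.7% × 24/365 = $218.9589
1998-01-25 to 1998-10-05: 254 days, exemption $74,000 → ($125,000 − $74,000) × 3.7% × 254/365 = $1,313.1452
1998-10-06 to 1998-12-31: 87 days, exemption $30,000 → ($125,000 − $30,000) × 3.7% × 87/365 = $837.8219
Total = $2,369.9260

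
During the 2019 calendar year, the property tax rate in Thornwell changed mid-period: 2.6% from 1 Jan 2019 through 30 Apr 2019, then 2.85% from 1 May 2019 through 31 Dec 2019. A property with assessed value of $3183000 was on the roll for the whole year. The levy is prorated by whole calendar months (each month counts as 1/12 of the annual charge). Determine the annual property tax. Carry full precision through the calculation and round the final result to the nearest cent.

1 Jan – 30 Apr 2019: 4 months at 2.6% → $3183000 × 2.6% × 4/12 = $27586.0000
1 May – 31 Dec 2019: 8 months at 2.85% → $3183000 × 2.85% × 8/12 = $60477.0000
Total = $88063.0000

$88063.00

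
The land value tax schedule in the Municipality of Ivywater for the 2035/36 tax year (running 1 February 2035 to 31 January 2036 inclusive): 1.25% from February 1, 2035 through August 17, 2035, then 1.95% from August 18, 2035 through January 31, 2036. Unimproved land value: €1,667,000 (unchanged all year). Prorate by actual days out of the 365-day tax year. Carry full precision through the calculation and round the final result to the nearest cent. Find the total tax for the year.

€26,176.47

February 1 – August 17, 2035: 198 days at 1.25% → €1,667,000 × 1.25% × 198/365 = €11,303.6301
August 18, 2035 – January 31, 2036: 167 days at 1.95% → €1,667,000 × 1.95% × 167/365 = €14,872.8370
Total = €26,176.4671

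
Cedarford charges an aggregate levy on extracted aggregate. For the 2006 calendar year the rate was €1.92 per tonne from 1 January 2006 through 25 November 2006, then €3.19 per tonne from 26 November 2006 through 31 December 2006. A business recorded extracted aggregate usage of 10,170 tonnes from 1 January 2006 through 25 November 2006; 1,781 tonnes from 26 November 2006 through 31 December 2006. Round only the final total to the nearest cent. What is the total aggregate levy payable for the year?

1 January – 25 November 2006: 10,170 tonnes at €1.92/tonne → €19526.40
26 November – 31 December 2006: 1,781 tonnes at €3.19/tonne → €5681.39

€25207.79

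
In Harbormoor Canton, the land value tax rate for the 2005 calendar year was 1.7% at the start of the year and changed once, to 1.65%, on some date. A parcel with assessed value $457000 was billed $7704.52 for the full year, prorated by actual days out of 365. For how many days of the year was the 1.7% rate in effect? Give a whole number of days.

262 days

Let d = days at the first rate; then 365 − d days at the second rate.
$457000 × [1.7%·d + 1.65%·(365−d)] / 365 = $7704.52
Solving gives d = 262, so the new rate took effect on 20 Sep 2005.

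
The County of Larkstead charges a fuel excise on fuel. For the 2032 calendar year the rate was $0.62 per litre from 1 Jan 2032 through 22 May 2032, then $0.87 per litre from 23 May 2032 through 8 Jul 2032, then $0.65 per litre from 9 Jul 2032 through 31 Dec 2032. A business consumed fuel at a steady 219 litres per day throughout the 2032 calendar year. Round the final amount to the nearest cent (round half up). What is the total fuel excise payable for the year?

$53,425.05

1 Jan – 22 May 2032: 143 days × 219 litres/day = 31,317 litres at $0.62/litre → $19,416.54
23 May – 8 Jul 2032: 47 days × 219 litres/day = 10,293 litres at $0.87/litre → $8,954.91
9 Jul – 31 Dec 2032: 176 days × 219 litres/day = 38,544 litres at $0.65/litre → $25,053.60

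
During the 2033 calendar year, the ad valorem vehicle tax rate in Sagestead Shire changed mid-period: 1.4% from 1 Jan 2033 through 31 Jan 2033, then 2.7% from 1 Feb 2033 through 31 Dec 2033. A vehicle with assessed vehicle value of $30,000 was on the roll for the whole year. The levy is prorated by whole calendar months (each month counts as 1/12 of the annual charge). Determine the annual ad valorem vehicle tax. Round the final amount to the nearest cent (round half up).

1 Jan – 31 Jan 2033: 1 month at 1.4% → $30,000 × 1.4% × 1/12 = $35.0000
1 Feb – 31 Dec 2033: 11 months at 2.7% → $30,000 × 2.7% × 11/12 = $742.5000
Total = $777.5000

$777.50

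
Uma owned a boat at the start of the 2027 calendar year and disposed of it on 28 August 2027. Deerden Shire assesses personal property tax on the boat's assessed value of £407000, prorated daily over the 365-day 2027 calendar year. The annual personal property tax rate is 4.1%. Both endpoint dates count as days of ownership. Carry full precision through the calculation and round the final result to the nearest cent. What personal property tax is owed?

Days held (1 January – 28 August 2027): 240 out of 365
Tax = £407000 × 4.1% × 240/365 = £10972.2740

£10972.27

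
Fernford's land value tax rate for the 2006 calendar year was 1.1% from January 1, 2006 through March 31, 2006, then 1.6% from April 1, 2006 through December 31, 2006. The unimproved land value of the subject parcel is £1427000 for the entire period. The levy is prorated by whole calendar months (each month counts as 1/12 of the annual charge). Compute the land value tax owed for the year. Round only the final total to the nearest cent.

£21048.25

January 1 – March 31, 2006: 3 months at 1.1% → £1427000 × 1.1% × 3/12 = £3924.2500
April 1 – December 31, 2006: 9 months at 1.6% → £1427000 × 1.6% × 9/12 = £17124.0000
Total = £21048.2500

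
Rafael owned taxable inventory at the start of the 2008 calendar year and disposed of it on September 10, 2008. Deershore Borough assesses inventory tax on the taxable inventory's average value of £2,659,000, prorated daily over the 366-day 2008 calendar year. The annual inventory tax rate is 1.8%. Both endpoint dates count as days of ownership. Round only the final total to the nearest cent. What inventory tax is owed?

£33,215.70

Days held (January 1 – September 10, 2008): 254 out of 366
Tax = £2,659,000 × 1.8% × 254/366 = £33,215.7049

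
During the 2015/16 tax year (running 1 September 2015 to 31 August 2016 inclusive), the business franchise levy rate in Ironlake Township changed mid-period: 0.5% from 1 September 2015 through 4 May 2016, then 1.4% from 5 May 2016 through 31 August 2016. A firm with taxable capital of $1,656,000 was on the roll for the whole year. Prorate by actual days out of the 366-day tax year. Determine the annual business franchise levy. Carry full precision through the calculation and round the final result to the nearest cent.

$13,125.84

1 September 2015 – 4 May 2016: 247 days at 0.5% → $1,656,000 × 0.5% × 247/366 = $5,587.8689
5 May – 31 August 2016: 119 days at 1.4% → $1,656,000 × 1.4% × 119/366 = $7,537.9672
Total = $13,125.8361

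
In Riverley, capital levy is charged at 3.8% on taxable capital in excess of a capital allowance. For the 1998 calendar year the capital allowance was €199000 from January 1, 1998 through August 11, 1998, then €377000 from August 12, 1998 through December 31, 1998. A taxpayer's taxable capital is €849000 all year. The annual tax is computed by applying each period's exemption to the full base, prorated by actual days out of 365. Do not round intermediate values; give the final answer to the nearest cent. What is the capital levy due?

January 1 – August 11, 1998: 223 days, exemption €199000 → (€849000 − €199000) × 3.8% × 223/365 = €15090.6849
August 12 – December 31, 1998: 142 days, exemption €377000 → (€849000 − €377000) × 3.8% × 142/365 = €6977.8411
Total = €22068.5260

€22068.53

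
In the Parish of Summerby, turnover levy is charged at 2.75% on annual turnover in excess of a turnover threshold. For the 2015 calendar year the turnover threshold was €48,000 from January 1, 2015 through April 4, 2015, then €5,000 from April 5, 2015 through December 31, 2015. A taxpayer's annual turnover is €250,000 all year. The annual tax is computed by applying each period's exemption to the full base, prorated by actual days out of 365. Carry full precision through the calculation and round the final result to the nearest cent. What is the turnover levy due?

€6,432.97

January 1 – April 4, 2015: 94 days, exemption €48,000 → (€250,000 − €48,000) × 2.75% × 94/365 = €1,430.6027
April 5 – December 31, 2015: 271 days, exemption €5,000 → (€250,000 − €5,000) × 2.75% × 271/365 = €5,002.3630
Total = €6,432.9658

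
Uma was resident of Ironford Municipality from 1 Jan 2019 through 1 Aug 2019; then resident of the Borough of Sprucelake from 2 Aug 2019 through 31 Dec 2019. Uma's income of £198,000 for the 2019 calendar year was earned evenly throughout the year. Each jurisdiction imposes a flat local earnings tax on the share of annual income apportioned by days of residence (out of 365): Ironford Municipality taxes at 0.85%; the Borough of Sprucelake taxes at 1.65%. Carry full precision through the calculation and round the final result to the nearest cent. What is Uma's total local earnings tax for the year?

Ironford Municipality, 1 Jan – 1 Aug 2019: 213 days → £198,000 × 0.85% × 213/365 = £982.1342
The Borough of Sprucelake, 2 Aug – 31 Dec 2019: 152 days → £198,000 × 1.65% × 152/365 = £1,360.5041
Total = £2,342.6384

£2,342.64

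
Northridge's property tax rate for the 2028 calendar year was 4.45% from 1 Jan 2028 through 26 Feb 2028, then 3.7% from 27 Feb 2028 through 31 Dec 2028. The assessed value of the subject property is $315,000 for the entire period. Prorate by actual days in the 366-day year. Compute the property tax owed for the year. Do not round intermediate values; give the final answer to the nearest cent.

1 Jan – 26 Feb 2028: 57 days at 4.45% → $315,000 × 4.45% × 57/366 = $2,183.0533
27 Feb – 31 Dec 2028: 309 days at 3.7% → $315,000 × 3.7% × 309/366 = $9,839.8770
Total = $12,022.9303

$12,022.93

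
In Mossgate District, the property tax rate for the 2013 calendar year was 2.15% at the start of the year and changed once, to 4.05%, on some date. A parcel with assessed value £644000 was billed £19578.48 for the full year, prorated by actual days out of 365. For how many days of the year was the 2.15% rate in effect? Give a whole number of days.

194 days

Let d = days at the first rate; then 365 − d days at the second rate.
£644000 × [2.15%·d + 4.05%·(365−d)] / 365 = £19578.48
Solving gives d = 194, so the new rate took effect on 14 Jul 2013.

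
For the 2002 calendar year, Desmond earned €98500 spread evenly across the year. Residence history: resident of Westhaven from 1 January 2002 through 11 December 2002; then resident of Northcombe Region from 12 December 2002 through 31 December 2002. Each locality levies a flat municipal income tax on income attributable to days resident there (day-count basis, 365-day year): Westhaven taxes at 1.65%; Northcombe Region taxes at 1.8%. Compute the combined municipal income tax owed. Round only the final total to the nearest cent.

€1633.35

Westhaven, 1 January – 11 December 2002: 345 days → €98500 × 1.65% × 345/365 = €1536.1952
Northcombe Region, 12 December – 31 December 2002: 20 days → €98500 × 1.8% × 20/365 = €97.1507
Total = €1633.3459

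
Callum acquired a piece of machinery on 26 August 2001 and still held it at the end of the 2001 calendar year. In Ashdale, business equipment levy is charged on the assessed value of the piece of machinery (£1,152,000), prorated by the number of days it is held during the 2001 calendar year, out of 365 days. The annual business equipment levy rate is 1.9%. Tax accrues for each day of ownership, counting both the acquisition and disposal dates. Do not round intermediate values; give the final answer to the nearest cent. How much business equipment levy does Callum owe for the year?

£7,675.79

Days held (26 August – 31 December 2001): 128 out of 365
Tax = £1,152,000 × 1.9% × 128/365 = £7,675.7918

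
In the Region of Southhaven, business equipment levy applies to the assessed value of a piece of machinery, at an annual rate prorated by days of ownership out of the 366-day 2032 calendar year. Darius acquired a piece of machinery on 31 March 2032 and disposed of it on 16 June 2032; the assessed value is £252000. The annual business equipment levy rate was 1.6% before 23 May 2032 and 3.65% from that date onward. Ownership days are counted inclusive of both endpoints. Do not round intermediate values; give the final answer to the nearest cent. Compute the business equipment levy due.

£1212.15

31 March – 22 May 2032: 53 days at 1.6% → £252000 × 1.6% × 53/366 = £583.8689
23 May – 16 June 2032: 25 days at 3.65% → £252000 × 3.65% × 25/366 = £628.2787
Total = £1212.1475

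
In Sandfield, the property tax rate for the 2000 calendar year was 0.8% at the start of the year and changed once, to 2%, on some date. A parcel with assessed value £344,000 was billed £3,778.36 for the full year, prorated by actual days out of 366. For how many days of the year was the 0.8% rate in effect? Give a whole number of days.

Let d = days at the first rate; then 366 − d days at the second rate.
£344,000 × [0.8%·d + 2%·(366−d)] / 366 = £3,778.36
Solving gives d = 275, so the new rate took effect on October 2, 2000.

275 days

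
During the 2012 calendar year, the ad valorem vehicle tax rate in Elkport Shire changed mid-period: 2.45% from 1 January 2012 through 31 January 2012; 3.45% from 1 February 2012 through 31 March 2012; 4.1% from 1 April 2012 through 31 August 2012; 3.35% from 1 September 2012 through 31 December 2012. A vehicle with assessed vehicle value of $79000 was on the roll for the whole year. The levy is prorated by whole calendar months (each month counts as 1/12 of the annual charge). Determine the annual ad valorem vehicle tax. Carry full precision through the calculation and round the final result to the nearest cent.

1 January – 31 January 2012: 1 month at 2.45% → $79000 × 2.45% × 1/12 = $161.2917
1 February – 31 March 2012: 2 months at 3.45% → $79000 × 3.45% × 2/12 = $454.2500
1 April – 31 August 2012: 5 months at 4.1% → $79000 × 4.1% × 5/12 = $1349.5833
1 September – 31 December 2012: 4 months at 3.35% → $79000 × 3.35% × 4/12 = $882.1667
Total = $2847.2917

$2847.29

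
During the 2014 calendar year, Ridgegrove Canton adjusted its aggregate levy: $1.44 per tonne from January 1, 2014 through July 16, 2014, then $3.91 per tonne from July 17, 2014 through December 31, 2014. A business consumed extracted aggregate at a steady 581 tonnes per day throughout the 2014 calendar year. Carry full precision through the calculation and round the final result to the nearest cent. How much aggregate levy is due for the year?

January 1 – July 16, 2014: 197 days × 581 tonnes/day = 114,457 tonnes at $1.44/tonne → $164,818.08
July 17 – December 31, 2014: 168 days × 581 tonnes/day = 97,608 tonnes at $3.91/tonne → $381,647.28

$546,465.36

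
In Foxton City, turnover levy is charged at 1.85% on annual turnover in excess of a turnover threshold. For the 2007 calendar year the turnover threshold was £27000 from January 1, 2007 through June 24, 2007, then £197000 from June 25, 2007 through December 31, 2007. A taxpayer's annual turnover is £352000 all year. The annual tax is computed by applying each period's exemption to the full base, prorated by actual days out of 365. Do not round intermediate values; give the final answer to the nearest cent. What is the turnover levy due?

£4375.38

January 1 – June 24, 2007: 175 days, exemption £27000 → (£352000 − £27000) × 1.85% × 175/365 = £2882.7055
June 25 – December 31, 2007: 190 days, exemption £197000 → (£352000 − £197000) × 1.85% × 190/365 = £1492.6712
Total = £4375.3767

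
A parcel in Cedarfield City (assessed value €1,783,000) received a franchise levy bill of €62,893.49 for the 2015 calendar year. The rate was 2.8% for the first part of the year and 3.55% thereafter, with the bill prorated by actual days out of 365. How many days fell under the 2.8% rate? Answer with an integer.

11 days

Let d = days at the first rate; then 365 − d days at the second rate.
€1,783,000 × [2.8%·d + 3.55%·(365−d)] / 365 = €62,893.49
Solving gives d = 11, so the new rate took effect on 12 Jan 2015.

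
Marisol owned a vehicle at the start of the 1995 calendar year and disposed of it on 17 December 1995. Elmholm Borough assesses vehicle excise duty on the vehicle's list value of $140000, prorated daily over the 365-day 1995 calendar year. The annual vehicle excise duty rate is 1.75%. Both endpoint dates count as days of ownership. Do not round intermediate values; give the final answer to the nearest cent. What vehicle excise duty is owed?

Days held (1 January – 17 December 1995): 351 out of 365
Tax = $140000 × 1.75% × 351/365 = $2356.0274

$2356.03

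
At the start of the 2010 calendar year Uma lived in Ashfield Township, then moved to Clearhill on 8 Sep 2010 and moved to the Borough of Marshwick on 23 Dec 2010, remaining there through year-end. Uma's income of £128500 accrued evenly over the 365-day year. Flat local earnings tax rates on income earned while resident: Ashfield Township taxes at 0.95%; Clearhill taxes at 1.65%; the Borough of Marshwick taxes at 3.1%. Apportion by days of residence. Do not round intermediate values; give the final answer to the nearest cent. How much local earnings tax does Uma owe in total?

Ashfield Township, 1 Jan – 7 Sep 2010: 250 days → £128500 × 0.95% × 250/365 = £836.1301
Clearhill, 8 Sep – 22 Dec 2010: 106 days → £128500 × 1.65% × 106/365 = £615.7438
The Borough of Marshwick, 23 Dec – 31 Dec 2010: 9 days → £128500 × 3.1% × 9/365 = £98.2233
Total = £1550.0973

£1550.10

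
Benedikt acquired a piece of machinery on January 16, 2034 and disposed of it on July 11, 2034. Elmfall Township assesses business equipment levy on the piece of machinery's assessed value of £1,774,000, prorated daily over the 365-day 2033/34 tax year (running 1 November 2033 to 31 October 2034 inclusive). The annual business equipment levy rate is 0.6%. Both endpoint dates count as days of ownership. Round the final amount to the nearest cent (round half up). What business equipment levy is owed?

Days held (January 16 – July 11, 2034): 177 out of 365
Tax = £1,774,000 × 0.6% × 177/365 = £5,161.6110

£5,161.61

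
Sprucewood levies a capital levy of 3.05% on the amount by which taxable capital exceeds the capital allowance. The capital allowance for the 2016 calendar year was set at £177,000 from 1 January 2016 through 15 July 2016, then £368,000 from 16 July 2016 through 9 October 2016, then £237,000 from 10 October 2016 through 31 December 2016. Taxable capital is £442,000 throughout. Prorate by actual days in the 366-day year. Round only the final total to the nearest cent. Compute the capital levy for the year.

1 January – 15 July 2016: 197 days, exemption £177,000 → (£442,000 − £177,000) × 3.05% × 197/366 = £4,350.4167
16 July – 9 October 2016: 86 days, exemption £368,000 → (£442,000 − £368,000) × 3.05% × 86/366 = £530.3333
10 October – 31 December 2016: 83 days, exemption £237,000 → (£442,000 − £237,000) × 3.05% × 83/366 = £1,417.9167
Total = £6,298.6667

£6,298.67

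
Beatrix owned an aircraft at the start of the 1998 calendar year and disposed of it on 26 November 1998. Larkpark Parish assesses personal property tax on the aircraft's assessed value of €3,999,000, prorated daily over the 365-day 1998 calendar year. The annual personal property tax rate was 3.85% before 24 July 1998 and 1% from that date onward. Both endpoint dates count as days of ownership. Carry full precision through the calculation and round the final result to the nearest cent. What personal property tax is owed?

1 January – 23 July 1998: 204 days at 3.85% → €3,999,000 × 3.85% × 204/365 = €86,049.7151
24 July – 26 November 1998: 126 days at 1% → €3,999,000 × 1% × 126/365 = €13,804.7671
Total = €99,854.4822

€99,854.48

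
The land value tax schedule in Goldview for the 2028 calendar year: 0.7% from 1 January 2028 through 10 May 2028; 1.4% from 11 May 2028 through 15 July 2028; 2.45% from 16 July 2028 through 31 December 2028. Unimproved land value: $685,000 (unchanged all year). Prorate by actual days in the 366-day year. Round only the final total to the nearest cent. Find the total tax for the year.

1 January – 10 May 2028: 131 days at 0.7% → $685,000 × 0.7% × 131/366 = $1,716.2432
11 May – 15 July 2028: 66 days at 1.4% → $685,000 × 1.4% × 66/366 = $1,729.3443
16 July – 31 December 2028: 169 days at 2.45% → $685,000 × 2.45% × 169/366 = $7,749.2964
Total = $11,194.8839

$11,194.88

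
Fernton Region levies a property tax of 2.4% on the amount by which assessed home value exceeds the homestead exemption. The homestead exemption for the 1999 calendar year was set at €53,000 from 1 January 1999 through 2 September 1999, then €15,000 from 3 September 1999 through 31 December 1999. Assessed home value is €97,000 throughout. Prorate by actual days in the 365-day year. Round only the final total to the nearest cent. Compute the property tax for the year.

€1,355.84

1 January – 2 September 1999: 245 days, exemption €53,000 → (€97,000 − €53,000) × 2.4% × 245/365 = €708.8219
3 September – 31 December 1999: 120 days, exemption €15,000 → (€97,000 − €15,000) × 2.4% × 120/365 = €647.0137
Total = €1,355.8356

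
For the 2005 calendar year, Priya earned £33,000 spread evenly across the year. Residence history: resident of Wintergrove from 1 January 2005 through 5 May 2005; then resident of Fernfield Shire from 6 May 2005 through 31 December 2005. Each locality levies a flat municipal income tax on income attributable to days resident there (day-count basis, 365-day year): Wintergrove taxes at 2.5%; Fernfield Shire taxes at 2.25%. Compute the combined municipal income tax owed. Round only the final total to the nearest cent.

£770.75

Wintergrove, 1 January – 5 May 2005: 125 days → £33,000 × 2.5% × 125/365 = £282.5342
Fernfield Shire, 6 May – 31 December 2005: 240 days → £33,000 × 2.25% × 240/365 = £488.2192
Total = £770.7534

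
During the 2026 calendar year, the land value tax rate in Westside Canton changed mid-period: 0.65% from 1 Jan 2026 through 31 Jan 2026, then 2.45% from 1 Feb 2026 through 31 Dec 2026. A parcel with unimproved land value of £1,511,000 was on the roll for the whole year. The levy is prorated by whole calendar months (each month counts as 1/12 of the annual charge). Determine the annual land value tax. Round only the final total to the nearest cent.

1 Jan – 31 Jan 2026: 1 month at 0.65% → £1,511,000 × 0.65% × 1/12 = £818.4583
1 Feb – 31 Dec 2026: 11 months at 2.45% → £1,511,000 × 2.45% × 11/12 = £33,934.5417
Total = £34,753.0000

£34,753.00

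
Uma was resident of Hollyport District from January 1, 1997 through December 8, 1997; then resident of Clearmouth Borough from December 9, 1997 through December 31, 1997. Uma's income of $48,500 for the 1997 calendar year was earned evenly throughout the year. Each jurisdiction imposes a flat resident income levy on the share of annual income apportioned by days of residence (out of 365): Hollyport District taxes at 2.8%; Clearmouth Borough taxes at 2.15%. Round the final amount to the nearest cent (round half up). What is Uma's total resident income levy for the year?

$1,338.13

Hollyport District, January 1 – December 8, 1997: 342 days → $48,500 × 2.8% × 342/365 = $1,272.4274
Clearmouth Borough, December 9 – December 31, 1997: 23 days → $48,500 × 2.15% × 23/365 = $65.7075
Total = $1,338.1349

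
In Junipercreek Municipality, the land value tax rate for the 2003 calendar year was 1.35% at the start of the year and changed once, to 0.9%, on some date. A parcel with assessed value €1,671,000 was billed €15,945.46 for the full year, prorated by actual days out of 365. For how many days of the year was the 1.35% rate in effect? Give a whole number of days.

44 days

Let d = days at the first rate; then 365 − d days at the second rate.
€1,671,000 × [1.35%·d + 0.9%·(365−d)] / 365 = €15,945.46
Solving gives d = 44, so the new rate took effect on February 14, 2003.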